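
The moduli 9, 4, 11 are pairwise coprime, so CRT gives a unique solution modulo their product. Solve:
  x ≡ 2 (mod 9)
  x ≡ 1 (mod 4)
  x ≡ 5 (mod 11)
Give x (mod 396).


Moduli 9, 4, 11 are pairwise coprime; by CRT there is a unique solution modulo M = 9 · 4 · 11 = 396.
Solve pairwise, accumulating the modulus:
  Start with x ≡ 2 (mod 9).
  Combine with x ≡ 1 (mod 4): since gcd(9, 4) = 1, we get a unique residue mod 36.
    Write x = 2 + 9·t and substitute into x ≡ 1 (mod 4): 9·t ≡ 1 − 2 = -1 (mod 4).
    Reduce coefficients mod 4: 1·t ≡ 3 (mod 4).
    So t ≡ 3 (mod 4).
    Then x = 2 + 9·3 = 29, valid modulo lcm(9, 4) = 36: x ≡ 29 (mod 36).
  Combine with x ≡ 5 (mod 11): since gcd(36, 11) = 1, we get a unique residue mod 396.
    Write x = 29 + 36·t and substitute into x ≡ 5 (mod 11): 36·t ≡ 5 − 29 = -24 (mod 11).
    Reduce coefficients mod 11: 3·t ≡ 9 (mod 11).
    The inverse of 3 mod 11 is 4 (since 3·4 = 12 = 1·11 + 1), so t ≡ 4·9 = 36 ≡ 3 (mod 11).
    Then x = 29 + 36·3 = 137, valid modulo lcm(36, 11) = 396: x ≡ 137 (mod 396).
Verify: 137 mod 9 = 2 ✓, 137 mod 4 = 1 ✓, 137 mod 11 = 5 ✓.

x ≡ 137 (mod 396).


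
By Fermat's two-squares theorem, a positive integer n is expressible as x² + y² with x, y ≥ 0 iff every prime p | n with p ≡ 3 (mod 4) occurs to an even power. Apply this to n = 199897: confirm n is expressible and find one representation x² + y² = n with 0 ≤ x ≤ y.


Step 1: Factor n = 199897 = 29 · 61 · 113.
Step 2: Check the mod-4 condition on each prime factor: 29 ≡ 1 (mod 4), exponent 1; 61 ≡ 1 (mod 4), exponent 1; 113 ≡ 1 (mod 4), exponent 1.
All primes ≡ 3 (mod 4) appear to even exponent (or don't appear), so by the two-squares theorem n IS expressible as a sum of two squares.
Step 3: Build a representation. Here n = 29 · 61 · 113 is a product of primes ≡ 1 (mod 4). Each prime p ≡ 1 (mod 4) is itself a sum of two squares; find a² by testing p − a² for a perfect square:
  29: 29 − 1² = 28, 29 − 2² = 25 = 5² ⇒ 29 = 2² + 5².
  61: 61 − 1² = 60, 61 − 2² = 57, 61 − 3² = 52, 61 − 4² = 45, 61 − 5² = 36 = 6² ⇒ 61 = 5² + 6².
  113: 113 − 1² = 112, 113 − 2² = 109, 113 − 3² = 104, 113 − 4² = 97, 113 − 5² = 88, 113 − 6² = 77, 113 − 7² = 64 = 8² ⇒ 113 = 7² + 8².
  Combine using the Brahmagupta–Fibonacci identity (a² + b²)(c² + d²) = (ac − bd)² + (ad + bc)² = (ac + bd)² + (ad − bc)²:
  29 · 61 = 1769: from (2² + 5²)(5² + 6²), take (2·5 − 5·6, 2·6 + 5·5) = (10 − 30, 12 + 25) = (-20, 37); dropping signs (only squares matter) gives (20, 37); check 20² + 37² = 400 + 1369 = 1769 ✓.
  1769 · 113 = 199897: from (20² + 37²)(7² + 8²), take (20·7 − 37·8, 20·8 + 37·7) = (140 − 296, 160 + 259) = (-156, 419); dropping signs (only squares matter) gives (156, 419); check 156² + 419² = 24336 + 175561 = 199897 ✓.
Step 4: Order so x ≤ y and verify: 156² + 419² = 24336 + 175561 = 199897 = n. ✓

n = 199897 = 156² + 419² (one valid representation with x ≤ y).


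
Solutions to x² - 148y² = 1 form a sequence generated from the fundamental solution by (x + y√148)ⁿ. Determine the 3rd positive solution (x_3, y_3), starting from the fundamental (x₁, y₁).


Step 1: Find the fundamental solution (x₁, y₁) of x² - 148y² = 1.
  Expand √148 as a continued fraction. a₀ = ⌊√148⌋ = 12; iterate m_{k+1} = d_k·a_k − m_k, d_{k+1} = (148 − m_{k+1}²)/d_k, a_{k+1} = ⌊(a₀ + m_{k+1})/d_{k+1}⌋ (starting m₀ = 0, d₀ = 1), with convergents p_k = a_k·p_{k-1} + p_{k-2}, q_k = a_k·q_{k-1} + q_{k-2} (p₋₁ = 1, q₋₁ = 0):
  k = 0: a₀ = 12; p₀/q₀ = 12/1; p₀² − 148·q₀² = 144 − 148 = -4.
  k = 1: m = 12, d = 4, a = ⌊(12 + 12)/4⌋ = 6; p/q = (6·12 + 1)/(6·1 + 0) = 73/6; p² − 148·q² = 5329 − 5328 = 1.
  The first convergent with p² − 148·q² = 1 gives the fundamental solution (x₁, y₁) = (73, 6).
Step 2: Apply the recurrence (x_{n+1}, y_{n+1}) = (x₁x_n + 148y₁y_n, x₁y_n + y₁x_n) repeatedly.
  From (x_1, y_1) = (73, 6): x_2 = 73·73 + 148·6·6 = 10657; y_2 = 73·6 + 6·73 = 876.
  From (x_2, y_2) = (10657, 876): x_3 = 73·10657 + 148·6·876 = 1555849; y_3 = 73·876 + 6·10657 = 127890.
Step 3: Verify x_3² - 148·y_3² = 2420666110801 - 2420666110800 = 1 (should be 1). ✓

(x_1, y_1) = (73, 6); (x_3, y_3) = (1555849, 127890).


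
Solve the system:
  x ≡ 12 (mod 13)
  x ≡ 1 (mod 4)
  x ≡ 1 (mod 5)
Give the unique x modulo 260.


Moduli 13, 4, 5 are pairwise coprime; by CRT there is a unique solution modulo M = 13 · 4 · 5 = 260.
Solve pairwise, accumulating the modulus:
  Start with x ≡ 12 (mod 13).
  Combine with x ≡ 1 (mod 4): since gcd(13, 4) = 1, we get a unique residue mod 52.
    Write x = 12 + 13·t and substitute into x ≡ 1 (mod 4): 13·t ≡ 1 − 12 = -11 (mod 4).
    Reduce coefficients mod 4: 1·t ≡ 1 (mod 4).
    So t ≡ 1 (mod 4).
    Then x = 12 + 13·1 = 25, valid modulo lcm(13, 4) = 52: x ≡ 25 (mod 52).
  Combine with x ≡ 1 (mod 5): since gcd(52, 5) = 1, we get a unique residue mod 260.
    Write x = 25 + 52·t and substitute into x ≡ 1 (mod 5): 52·t ≡ 1 − 25 = -24 (mod 5).
    Reduce coefficients mod 5: 2·t ≡ 1 (mod 5).
    The inverse of 2 mod 5 is 3 (since 2·3 = 6 = 1·5 + 1), so t ≡ 3·1 = 3 ≡ 3 (mod 5).
    Then x = 25 + 52·3 = 181, valid modulo lcm(52, 5) = 260: x ≡ 181 (mod 260).
Verify: 181 mod 13 = 12 ✓, 181 mod 4 = 1 ✓, 181 mod 5 = 1 ✓.

x ≡ 181 (mod 260).


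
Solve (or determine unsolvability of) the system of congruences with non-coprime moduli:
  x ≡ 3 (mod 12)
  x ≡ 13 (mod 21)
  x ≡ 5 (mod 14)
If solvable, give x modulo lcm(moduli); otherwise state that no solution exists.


Moduli 12, 21, 14 are not pairwise coprime, so CRT works modulo lcm(m_i) when all pairwise compatibility conditions hold.
Pairwise compatibility: gcd(m_i, m_j) must divide a_i - a_j for every pair.
Merge one congruence at a time:
  Start: x ≡ 3 (mod 12).
  Combine with x ≡ 13 (mod 21): gcd(12, 21) = 3, and 13 - 3 = 10 is NOT divisible by 3.
    ⇒ system is inconsistent (no integer solution).

No solution (the system is inconsistent).


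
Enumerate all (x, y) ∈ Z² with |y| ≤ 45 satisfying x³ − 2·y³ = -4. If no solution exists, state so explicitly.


The equation is x³ - 2y³ = -4. For fixed y, x³ = 2·y³ − 4, so a solution requires the RHS to be a perfect cube.
Strategy: iterate y from -45 to 45, compute RHS = 2·y³ − 4, and check whether it is a (positive or negative) perfect cube.
Check small values of y:
  y = 0: RHS = -4 is not a perfect cube.
  y = 1: RHS = -2 is not a perfect cube.
  y = -1: RHS = -6 is not a perfect cube.
  y = 2: RHS = 12 is not a perfect cube.
  y = -2: RHS = -20 is not a perfect cube.
  y = 3: RHS = 50 is not a perfect cube.
  y = -3: RHS = -58 is not a perfect cube.
Continuing the search up to |y| = 45 finds no solutions either.
No (x, y) in the scanned range satisfies the equation.

No integer solutions with |y| ≤ 45.


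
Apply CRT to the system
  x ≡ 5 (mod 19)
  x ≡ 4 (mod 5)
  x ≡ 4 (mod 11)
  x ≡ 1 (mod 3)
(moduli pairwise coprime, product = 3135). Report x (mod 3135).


Product of moduli M = 19 · 5 · 11 · 3 = 3135.
Merge one congruence at a time:
  Start: x ≡ 5 (mod 19).
  Combine with x ≡ 4 (mod 5); new modulus lcm = 95.
    Write x = 5 + 19·t and substitute into x ≡ 4 (mod 5): 19·t ≡ 4 − 5 = -1 (mod 5).
    Reduce coefficients mod 5: 4·t ≡ 4 (mod 5).
    The inverse of 4 mod 5 is 4 (since 4·4 = 16 = 3·5 + 1), so t ≡ 4·4 = 16 ≡ 1 (mod 5).
    Then x = 5 + 19·1 = 24, valid modulo lcm(19, 5) = 95: x ≡ 24 (mod 95).
  Combine with x ≡ 4 (mod 11); new modulus lcm = 1045.
    Write x = 24 + 95·t and substitute into x ≡ 4 (mod 11): 95·t ≡ 4 − 24 = -20 (mod 11).
    Reduce coefficients mod 11: 7·t ≡ 2 (mod 11).
    The inverse of 7 mod 11 is 8 (since 7·8 = 56 = 5·11 + 1), so t ≡ 8·2 = 16 ≡ 5 (mod 11).
    Then x = 24 + 95·5 = 499, valid modulo lcm(95, 11) = 1045: x ≡ 499 (mod 1045).
  Combine with x ≡ 1 (mod 3); new modulus lcm = 3135.
    Write x = 499 + 1045·t and substitute into x ≡ 1 (mod 3): 1045·t ≡ 1 − 499 = -498 (mod 3).
    Reduce coefficients mod 3: 1·t ≡ 0 (mod 3).
    So t ≡ 0 (mod 3).
    Then x = 499 + 1045·0 = 499, valid modulo lcm(1045, 3) = 3135: x ≡ 499 (mod 3135).
Verify against each original: 499 mod 19 = 5, 499 mod 5 = 4, 499 mod 11 = 4, 499 mod 3 = 1.

x ≡ 499 (mod 3135).


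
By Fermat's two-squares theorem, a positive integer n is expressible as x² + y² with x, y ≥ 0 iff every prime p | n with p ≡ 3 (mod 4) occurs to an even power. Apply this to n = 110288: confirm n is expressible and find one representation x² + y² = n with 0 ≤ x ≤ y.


Step 1: Factor n = 110288 = 2^4 · 61 · 113.
Step 2: Check the mod-4 condition on each prime factor: 2 = 2 (special); 61 ≡ 1 (mod 4), exponent 1; 113 ≡ 1 (mod 4), exponent 1.
All primes ≡ 3 (mod 4) appear to even exponent (or don't appear), so by the two-squares theorem n IS expressible as a sum of two squares.
Step 3: Build a representation. Group n = k² · m with k = 4 and m = 61 · 113 = 6893 (a product of primes ≡ 1 (mod 4)); a representation of m scales to one of n via (k·x)² + (k·y)² = k²(x² + y²). Each prime p ≡ 1 (mod 4) is itself a sum of two squares; find a² by testing p − a² for a perfect square:
  61: 61 − 1² = 60, 61 − 2² = 57, 61 − 3² = 52, 61 − 4² = 45, 61 − 5² = 36 = 6² ⇒ 61 = 5² + 6².
  113: 113 − 1² = 112, 113 − 2² = 109, 113 − 3² = 104, 113 − 4² = 97, 113 − 5² = 88, 113 − 6² = 77, 113 − 7² = 64 = 8² ⇒ 113 = 7² + 8².
  Combine using the Brahmagupta–Fibonacci identity (a² + b²)(c² + d²) = (ac − bd)² + (ad + bc)² = (ac + bd)² + (ad − bc)²:
  61 · 113 = 6893: from (5² + 6²)(7² + 8²), take (5·7 − 6·8, 5·8 + 6·7) = (35 − 48, 40 + 42) = (-13, 82); dropping signs (only squares matter) gives (13, 82); check 13² + 82² = 169 + 6724 = 6893 ✓.
  Scale by k = 4: (4·13, 4·82) = (52, 328).
Step 4: Order so x ≤ y and verify: 52² + 328² = 2704 + 107584 = 110288 = n. ✓

n = 110288 = 52² + 328² (one valid representation with x ≤ y).


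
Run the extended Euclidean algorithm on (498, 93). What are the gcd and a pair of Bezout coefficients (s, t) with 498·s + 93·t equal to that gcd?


Euclidean algorithm on (498, 93) — divide until remainder is 0:
  498 = 5 · 93 + 33
  93 = 2 · 33 + 27
  33 = 1 · 27 + 6
  27 = 4 · 6 + 3
  6 = 2 · 3 + 0
gcd(498, 93) = 3.
Track Bezout coefficients alongside the remainders: start with r₀ = 498 = a·1 + b·0 (s = 1, t = 0) and r₁ = 93 = a·0 + b·1 (s = 0, t = 1); each new remainder r_{k+1} = r_{k-1} − q_k·r_k inherits s_{k+1} = s_{k-1} − q_k·s_k, t_{k+1} = t_{k-1} − q_k·t_k, so r_k = a·s_k + b·t_k at every step:
  q = 5: r = 33, s = 1 − 5·0 = 1, t = 0 − 5·1 = -5  (check: 498·1 + 93·(-5) = 33)
  q = 2: r = 27, s = 0 − 2·1 = -2, t = 1 − 2·(-5) = 11  (check: 498·(-2) + 93·11 = 27)
  q = 1: r = 6, s = 1 − 1·(-2) = 3, t = -5 − 1·11 = -16  (check: 498·3 + 93·(-16) = 6)
  q = 4: r = 3, s = -2 − 4·3 = -14, t = 11 − 4·(-16) = 75  (check: 498·(-14) + 93·75 = 3)
The row with r = 3 (the gcd) gives the Bezout coefficients s = -14, t = 75.
Result: 498 · (-14) + 93 · (75) = 3.

gcd(498, 93) = 3; s = -14, t = 75 (check: 498·(-14) + 93·75 = 3).


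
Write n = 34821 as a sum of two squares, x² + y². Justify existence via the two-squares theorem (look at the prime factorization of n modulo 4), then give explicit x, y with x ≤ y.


Step 1: Factor n = 34821 = 3^2 · 53 · 73.
Step 2: Check the mod-4 condition on each prime factor: 3 ≡ 3 (mod 4), exponent 2 (must be even); 53 ≡ 1 (mod 4), exponent 1; 73 ≡ 1 (mod 4), exponent 1.
All primes ≡ 3 (mod 4) appear to even exponent (or don't appear), so by the two-squares theorem n IS expressible as a sum of two squares.
Step 3: Build a representation. Group n = k² · m with k = 3 and m = 53 · 73 = 3869 (a product of primes ≡ 1 (mod 4)); a representation of m scales to one of n via (k·x)² + (k·y)² = k²(x² + y²). Each prime p ≡ 1 (mod 4) is itself a sum of two squares; find a² by testing p − a² for a perfect square:
  53: 53 − 1² = 52, 53 − 2² = 49 = 7² ⇒ 53 = 2² + 7².
  73: 73 − 1² = 72, 73 − 2² = 69, 73 − 3² = 64 = 8² ⇒ 73 = 3² + 8².
  Combine using the Brahmagupta–Fibonacci identity (a² + b²)(c² + d²) = (ac − bd)² + (ad + bc)² = (ac + bd)² + (ad − bc)²:
  53 · 73 = 3869: from (2² + 7²)(3² + 8²), take (2·3 − 7·8, 2·8 + 7·3) = (6 − 56, 16 + 21) = (-50, 37); dropping signs (only squares matter) gives (50, 37); check 50² + 37² = 2500 + 1369 = 3869 ✓.
  Scale by k = 3: (3·50, 3·37) = (150, 111).
Step 4: Order so x ≤ y and verify: 111² + 150² = 12321 + 22500 = 34821 = n. ✓

n = 34821 = 111² + 150² (one valid representation with x ≤ y).


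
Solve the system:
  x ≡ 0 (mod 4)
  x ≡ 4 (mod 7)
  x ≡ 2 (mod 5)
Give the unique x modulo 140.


Moduli 4, 7, 5 are pairwise coprime; by CRT there is a unique solution modulo M = 4 · 7 · 5 = 140.
Solve pairwise, accumulating the modulus:
  Start with x ≡ 0 (mod 4).
  Combine with x ≡ 4 (mod 7): since gcd(4, 7) = 1, we get a unique residue mod 28.
    Write x = 0 + 4·t and substitute into x ≡ 4 (mod 7): 4·t ≡ 4 − 0 = 4 (mod 7).
    The inverse of 4 mod 7 is 2 (since 4·2 = 8 = 1·7 + 1), so t ≡ 2·4 = 8 ≡ 1 (mod 7).
    Then x = 0 + 4·1 = 4, valid modulo lcm(4, 7) = 28: x ≡ 4 (mod 28).
  Combine with x ≡ 2 (mod 5): since gcd(28, 5) = 1, we get a unique residue mod 140.
    Write x = 4 + 28·t and substitute into x ≡ 2 (mod 5): 28·t ≡ 2 − 4 = -2 (mod 5).
    Reduce coefficients mod 5: 3·t ≡ 3 (mod 5).
    The inverse of 3 mod 5 is 2 (since 3·2 = 6 = 1·5 + 1), so t ≡ 2·3 = 6 ≡ 1 (mod 5).
    Then x = 4 + 28·1 = 32, valid modulo lcm(28, 5) = 140: x ≡ 32 (mod 140).
Verify: 32 mod 4 = 0 ✓, 32 mod 7 = 4 ✓, 32 mod 5 = 2 ✓.

x ≡ 32 (mod 140).


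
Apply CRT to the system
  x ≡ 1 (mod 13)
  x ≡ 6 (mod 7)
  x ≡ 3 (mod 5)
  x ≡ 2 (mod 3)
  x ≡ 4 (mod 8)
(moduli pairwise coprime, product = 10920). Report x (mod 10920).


Product of moduli M = 13 · 7 · 5 · 3 · 8 = 10920.
Merge one congruence at a time:
  Start: x ≡ 1 (mod 13).
  Combine with x ≡ 6 (mod 7); new modulus lcm = 91.
    Write x = 1 + 13·t and substitute into x ≡ 6 (mod 7): 13·t ≡ 6 − 1 = 5 (mod 7).
    Reduce coefficients mod 7: 6·t ≡ 5 (mod 7).
    The inverse of 6 mod 7 is 6 (since 6·6 = 36 = 5·7 + 1), so t ≡ 6·5 = 30 ≡ 2 (mod 7).
    Then x = 1 + 13·2 = 27, valid modulo lcm(13, 7) = 91: x ≡ 27 (mod 91).
  Combine with x ≡ 3 (mod 5); new modulus lcm = 455.
    Write x = 27 + 91·t and substitute into x ≡ 3 (mod 5): 91·t ≡ 3 − 27 = -24 (mod 5).
    Reduce coefficients mod 5: 1·t ≡ 1 (mod 5).
    So t ≡ 1 (mod 5).
    Then x = 27 + 91·1 = 118, valid modulo lcm(91, 5) = 455: x ≡ 118 (mod 455).
  Combine with x ≡ 2 (mod 3); new modulus lcm = 1365.
    Write x = 118 + 455·t and substitute into x ≡ 2 (mod 3): 455·t ≡ 2 − 118 = -116 (mod 3).
    Reduce coefficients mod 3: 2·t ≡ 1 (mod 3).
    The inverse of 2 mod 3 is 2 (since 2·2 = 4 = 1·3 + 1), so t ≡ 2·1 = 2 ≡ 2 (mod 3).
    Then x = 118 + 455·2 = 1028, valid modulo lcm(455, 3) = 1365: x ≡ 1028 (mod 1365).
  Combine with x ≡ 4 (mod 8); new modulus lcm = 10920.
    Write x = 1028 + 1365·t and substitute into x ≡ 4 (mod 8): 1365·t ≡ 4 − 1028 = -1024 (mod 8).
    Reduce coefficients mod 8: 5·t ≡ 0 (mod 8).
    The inverse of 5 mod 8 is 5 (since 5·5 = 25 = 3·8 + 1), so t ≡ 5·0 = 0 ≡ 0 (mod 8).
    Then x = 1028 + 1365·0 = 1028, valid modulo lcm(1365, 8) = 10920: x ≡ 1028 (mod 10920).
Verify against each original: 1028 mod 13 = 1, 1028 mod 7 = 6, 1028 mod 5 = 3, 1028 mod 3 = 2, 1028 mod 8 = 4.

x ≡ 1028 (mod 10920).


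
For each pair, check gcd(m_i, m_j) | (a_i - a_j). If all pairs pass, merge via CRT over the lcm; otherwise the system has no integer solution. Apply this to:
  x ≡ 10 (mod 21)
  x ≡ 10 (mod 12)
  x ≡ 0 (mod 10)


Moduli 21, 12, 10 are not pairwise coprime, so CRT works modulo lcm(m_i) when all pairwise compatibility conditions hold.
Pairwise compatibility: gcd(m_i, m_j) must divide a_i - a_j for every pair.
Merge one congruence at a time:
  Start: x ≡ 10 (mod 21).
  Combine with x ≡ 10 (mod 12): gcd(21, 12) = 3; 10 - 10 = 0, which IS divisible by 3, so compatible.
    Write x = 10 + 21·t and substitute into x ≡ 10 (mod 12): 21·t ≡ 10 − 10 = 0 (mod 12).
    Divide the congruence (and modulus) by g = 3: 7·t ≡ 0 (mod 4).
    Reduce coefficients mod 4: 3·t ≡ 0 (mod 4).
    The inverse of 3 mod 4 is 3 (since 3·3 = 9 = 2·4 + 1), so t ≡ 3·0 = 0 ≡ 0 (mod 4).
    Then x = 10 + 21·0 = 10, valid modulo lcm(21, 12) = 84: x ≡ 10 (mod 84).
  Combine with x ≡ 0 (mod 10): gcd(84, 10) = 2; 0 - 10 = -10, which IS divisible by 2, so compatible.
    Write x = 10 + 84·t and substitute into x ≡ 0 (mod 10): 84·t ≡ 0 − 10 = -10 (mod 10).
    Divide the congruence (and modulus) by g = 2: 42·t ≡ -5 (mod 5).
    Reduce coefficients mod 5: 2·t ≡ 0 (mod 5).
    The inverse of 2 mod 5 is 3 (since 2·3 = 6 = 1·5 + 1), so t ≡ 3·0 = 0 ≡ 0 (mod 5).
    Then x = 10 + 84·0 = 10, valid modulo lcm(84, 10) = 420: x ≡ 10 (mod 420).
Verify: 10 mod 21 = 10, 10 mod 12 = 10, 10 mod 10 = 0.

x ≡ 10 (mod 420).


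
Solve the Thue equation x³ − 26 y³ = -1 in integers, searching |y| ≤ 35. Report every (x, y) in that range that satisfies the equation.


The equation is x³ - 26y³ = -1. For fixed y, x³ = 26·y³ − 1, so a solution requires the RHS to be a perfect cube.
Strategy: iterate y from -35 to 35, compute RHS = 26·y³ − 1, and check whether it is a (positive or negative) perfect cube.
Check small values of y:
  y = 0: RHS = -1 = (-1)³ ⇒ x = -1 works.
  y = 1: RHS = 25 is not a perfect cube.
  y = -1: RHS = -27 = (-3)³ ⇒ x = -3 works.
  y = 2: RHS = 207 is not a perfect cube.
  y = -2: RHS = -209 is not a perfect cube.
  y = 3: RHS = 701 is not a perfect cube.
  y = -3: RHS = -703 is not a perfect cube.
Continuing the search up to |y| = 35 finds no further solutions beyond those listed.
Collected solutions: (-1, 0), (-3, -1).

Solutions (with |y| ≤ 35): (-1, 0), (-3, -1).


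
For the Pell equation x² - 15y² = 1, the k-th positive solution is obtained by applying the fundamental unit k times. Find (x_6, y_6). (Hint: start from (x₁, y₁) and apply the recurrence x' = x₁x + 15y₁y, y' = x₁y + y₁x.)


Step 1: Find the fundamental solution (x₁, y₁) of x² - 15y² = 1.
  Expand √15 as a continued fraction. a₀ = ⌊√15⌋ = 3; iterate m_{k+1} = d_k·a_k − m_k, d_{k+1} = (15 − m_{k+1}²)/d_k, a_{k+1} = ⌊(a₀ + m_{k+1})/d_{k+1}⌋ (starting m₀ = 0, d₀ = 1), with convergents p_k = a_k·p_{k-1} + p_{k-2}, q_k = a_k·q_{k-1} + q_{k-2} (p₋₁ = 1, q₋₁ = 0):
  k = 0: a₀ = 3; p₀/q₀ = 3/1; p₀² − 15·q₀² = 9 − 15 = -6.
  k = 1: m = 3, d = 6, a = ⌊(3 + 3)/6⌋ = 1; p/q = (1·3 + 1)/(1·1 + 0) = 4/1; p² − 15·q² = 16 − 15 = 1.
  The first convergent with p² − 15·q² = 1 gives the fundamental solution (x₁, y₁) = (4, 1).
Step 2: Apply the recurrence (x_{n+1}, y_{n+1}) = (x₁x_n + 15y₁y_n, x₁y_n + y₁x_n) repeatedly.
  From (x_1, y_1) = (4, 1): x_2 = 4·4 + 15·1·1 = 31; y_2 = 4·1 + 1·4 = 8.
  From (x_2, y_2) = (31, 8): x_3 = 4·31 + 15·1·8 = 244; y_3 = 4·8 + 1·31 = 63.
  From (x_3, y_3) = (244, 63): x_4 = 4·244 + 15·1·63 = 1921; y_4 = 4·63 + 1·244 = 496.
  From (x_4, y_4) = (1921, 496): x_5 = 4·1921 + 15·1·496 = 15124; y_5 = 4·496 + 1·1921 = 3905.
  From (x_5, y_5) = (15124, 3905): x_6 = 4·15124 + 15·1·3905 = 119071; y_6 = 4·3905 + 1·15124 = 30744.
Step 3: Verify x_6² - 15·y_6² = 14177903041 - 14177903040 = 1 (should be 1). ✓

(x_1, y_1) = (4, 1); (x_6, y_6) = (119071, 30744).


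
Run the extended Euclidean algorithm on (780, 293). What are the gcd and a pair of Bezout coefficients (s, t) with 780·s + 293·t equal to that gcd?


Euclidean algorithm on (780, 293) — divide until remainder is 0:
  780 = 2 · 293 + 194
  293 = 1 · 194 + 99
  194 = 1 · 99 + 95
  99 = 1 · 95 + 4
  95 = 23 · 4 + 3
  4 = 1 · 3 + 1
  3 = 3 · 1 + 0
gcd(780, 293) = 1.
Track Bezout coefficients alongside the remainders: start with r₀ = 780 = a·1 + b·0 (s = 1, t = 0) and r₁ = 293 = a·0 + b·1 (s = 0, t = 1); each new remainder r_{k+1} = r_{k-1} − q_k·r_k inherits s_{k+1} = s_{k-1} − q_k·s_k, t_{k+1} = t_{k-1} − q_k·t_k, so r_k = a·s_k + b·t_k at every step:
  q = 2: r = 194, s = 1 − 2·0 = 1, t = 0 − 2·1 = -2  (check: 780·1 + 293·(-2) = 194)
  q = 1: r = 99, s = 0 − 1·1 = -1, t = 1 − 1·(-2) = 3  (check: 780·(-1) + 293·3 = 99)
  q = 1: r = 95, s = 1 − 1·(-1) = 2, t = -2 − 1·3 = -5  (check: 780·2 + 293·(-5) = 95)
  q = 1: r = 4, s = -1 − 1·2 = -3, t = 3 − 1·(-5) = 8  (check: 780·(-3) + 293·8 = 4)
  q = 23: r = 3, s = 2 − 23·(-3) = 71, t = -5 − 23·8 = -189  (check: 780·71 + 293·(-189) = 3)
  q = 1: r = 1, s = -3 − 1·71 = -74, t = 8 − 1·(-189) = 197  (check: 780·(-74) + 293·197 = 1)
The row with r = 1 (the gcd) gives the Bezout coefficients s = -74, t = 197.
Result: 780 · (-74) + 293 · (197) = 1.

gcd(780, 293) = 1; s = -74, t = 197 (check: 780·(-74) + 293·197 = 1).


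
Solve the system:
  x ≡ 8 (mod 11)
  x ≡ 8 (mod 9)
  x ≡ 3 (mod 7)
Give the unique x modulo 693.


Moduli 11, 9, 7 are pairwise coprime; by CRT there is a unique solution modulo M = 11 · 9 · 7 = 693.
Solve pairwise, accumulating the modulus:
  Start with x ≡ 8 (mod 11).
  Combine with x ≡ 8 (mod 9): since gcd(11, 9) = 1, we get a unique residue mod 99.
    Write x = 8 + 11·t and substitute into x ≡ 8 (mod 9): 11·t ≡ 8 − 8 = 0 (mod 9).
    Reduce coefficients mod 9: 2·t ≡ 0 (mod 9).
    The inverse of 2 mod 9 is 5 (since 2·5 = 10 = 1·9 + 1), so t ≡ 5·0 = 0 ≡ 0 (mod 9).
    Then x = 8 + 11·0 = 8, valid modulo lcm(11, 9) = 99: x ≡ 8 (mod 99).
  Combine with x ≡ 3 (mod 7): since gcd(99, 7) = 1, we get a unique residue mod 693.
    Write x = 8 + 99·t and substitute into x ≡ 3 (mod 7): 99·t ≡ 3 − 8 = -5 (mod 7).
    Reduce coefficients mod 7: 1·t ≡ 2 (mod 7).
    So t ≡ 2 (mod 7).
    Then x = 8 + 99·2 = 206, valid modulo lcm(99, 7) = 693: x ≡ 206 (mod 693).
Verify: 206 mod 11 = 8 ✓, 206 mod 9 = 8 ✓, 206 mod 7 = 3 ✓.

x ≡ 206 (mod 693).


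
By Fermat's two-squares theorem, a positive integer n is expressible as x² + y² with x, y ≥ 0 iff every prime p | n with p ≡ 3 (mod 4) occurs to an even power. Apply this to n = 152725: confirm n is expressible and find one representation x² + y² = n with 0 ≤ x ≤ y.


Step 1: Factor n = 152725 = 5^2 · 41 · 149.
Step 2: Check the mod-4 condition on each prime factor: 5 ≡ 1 (mod 4), exponent 2; 41 ≡ 1 (mod 4), exponent 1; 149 ≡ 1 (mod 4), exponent 1.
All primes ≡ 3 (mod 4) appear to even exponent (or don't appear), so by the two-squares theorem n IS expressible as a sum of two squares.
Step 3: Build a representation. Group n = k² · m with k = 5 and m = 41 · 149 = 6109 (a product of primes ≡ 1 (mod 4)); a representation of m scales to one of n via (k·x)² + (k·y)² = k²(x² + y²). Each prime p ≡ 1 (mod 4) is itself a sum of two squares; find a² by testing p − a² for a perfect square:
  41: 41 − 1² = 40, 41 − 2² = 37, 41 − 3² = 32, 41 − 4² = 25 = 5² ⇒ 41 = 4² + 5².
  149: 149 − 1² = 148, 149 − 2² = 145, 149 − 3² = 140, 149 − 4² = 133, 149 − 5² = 124, 149 − 6² = 113, 149 − 7² = 100 = 10² ⇒ 149 = 7² + 10².
  Combine using the Brahmagupta–Fibonacci identity (a² + b²)(c² + d²) = (ac − bd)² + (ad + bc)² = (ac + bd)² + (ad − bc)²:
  41 · 149 = 6109: from (4² + 5²)(7² + 10²), take (4·7 − 5·10, 4·10 + 5·7) = (28 − 50, 40 + 35) = (-22, 75); dropping signs (only squares matter) gives (22, 75); check 22² + 75² = 484 + 5625 = 6109 ✓.
  Scale by k = 5: (5·22, 5·75) = (110, 375).
Step 4: Order so x ≤ y and verify: 110² + 375² = 12100 + 140625 = 152725 = n. ✓

n = 152725 = 110² + 375² (one valid representation with x ≤ y).


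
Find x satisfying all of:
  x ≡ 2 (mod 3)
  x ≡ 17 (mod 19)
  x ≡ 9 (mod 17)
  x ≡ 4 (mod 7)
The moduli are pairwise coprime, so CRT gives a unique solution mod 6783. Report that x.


Product of moduli M = 3 · 19 · 17 · 7 = 6783.
Merge one congruence at a time:
  Start: x ≡ 2 (mod 3).
  Combine with x ≡ 17 (mod 19); new modulus lcm = 57.
    Write x = 2 + 3·t and substitute into x ≡ 17 (mod 19): 3·t ≡ 17 − 2 = 15 (mod 19).
    The inverse of 3 mod 19 is 13 (since 3·13 = 39 = 2·19 + 1), so t ≡ 13·15 = 195 ≡ 5 (mod 19).
    Then x = 2 + 3·5 = 17, valid modulo lcm(3, 19) = 57: x ≡ 17 (mod 57).
  Combine with x ≡ 9 (mod 17); new modulus lcm = 969.
    Write x = 17 + 57·t and substitute into x ≡ 9 (mod 17): 57·t ≡ 9 − 17 = -8 (mod 17).
    Reduce coefficients mod 17: 6·t ≡ 9 (mod 17).
    The inverse of 6 mod 17 is 3 (since 6·3 = 18 = 1·17 + 1), so t ≡ 3·9 = 27 ≡ 10 (mod 17).
    Then x = 17 + 57·10 = 587, valid modulo lcm(57, 17) = 969: x ≡ 587 (mod 969).
  Combine with x ≡ 4 (mod 7); new modulus lcm = 6783.
    Write x = 587 + 969·t and substitute into x ≡ 4 (mod 7): 969·t ≡ 4 − 587 = -583 (mod 7).
    Reduce coefficients mod 7: 3·t ≡ 5 (mod 7).
    The inverse of 3 mod 7 is 5 (since 3·5 = 15 = 2·7 + 1), so t ≡ 5·5 = 25 ≡ 4 (mod 7).
    Then x = 587 + 969·4 = 4463, valid modulo lcm(969, 7) = 6783: x ≡ 4463 (mod 6783).
Verify against each original: 4463 mod 3 = 2, 4463 mod 19 = 17, 4463 mod 17 = 9, 4463 mod 7 = 4.

x ≡ 4463 (mod 6783).


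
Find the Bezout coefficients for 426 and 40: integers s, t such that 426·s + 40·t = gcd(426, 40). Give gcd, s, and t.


Euclidean algorithm on (426, 40) — divide until remainder is 0:
  426 = 10 · 40 + 26
  40 = 1 · 26 + 14
  26 = 1 · 14 + 12
  14 = 1 · 12 + 2
  12 = 6 · 2 + 0
gcd(426, 40) = 2.
Track Bezout coefficients alongside the remainders: start with r₀ = 426 = a·1 + b·0 (s = 1, t = 0) and r₁ = 40 = a·0 + b·1 (s = 0, t = 1); each new remainder r_{k+1} = r_{k-1} − q_k·r_k inherits s_{k+1} = s_{k-1} − q_k·s_k, t_{k+1} = t_{k-1} − q_k·t_k, so r_k = a·s_k + b·t_k at every step:
  q = 10: r = 26, s = 1 − 10·0 = 1, t = 0 − 10·1 = -10  (check: 426·1 + 40·(-10) = 26)
  q = 1: r = 14, s = 0 − 1·1 = -1, t = 1 − 1·(-10) = 11  (check: 426·(-1) + 40·11 = 14)
  q = 1: r = 12, s = 1 − 1·(-1) = 2, t = -10 − 1·11 = -21  (check: 426·2 + 40·(-21) = 12)
  q = 1: r = 2, s = -1 − 1·2 = -3, t = 11 − 1·(-21) = 32  (check: 426·(-3) + 40·32 = 2)
The row with r = 2 (the gcd) gives the Bezout coefficients s = -3, t = 32.
Result: 426 · (-3) + 40 · (32) = 2.

gcd(426, 40) = 2; s = -3, t = 32 (check: 426·(-3) + 40·32 = 2).


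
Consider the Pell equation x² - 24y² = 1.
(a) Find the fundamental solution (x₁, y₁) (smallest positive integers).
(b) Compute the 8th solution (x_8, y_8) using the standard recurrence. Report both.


Step 1: Find the fundamental solution (x₁, y₁) of x² - 24y² = 1.
  Expand √24 as a continued fraction. a₀ = ⌊√24⌋ = 4; iterate m_{k+1} = d_k·a_k − m_k, d_{k+1} = (24 − m_{k+1}²)/d_k, a_{k+1} = ⌊(a₀ + m_{k+1})/d_{k+1}⌋ (starting m₀ = 0, d₀ = 1), with convergents p_k = a_k·p_{k-1} + p_{k-2}, q_k = a_k·q_{k-1} + q_{k-2} (p₋₁ = 1, q₋₁ = 0):
  k = 0: a₀ = 4; p₀/q₀ = 4/1; p₀² − 24·q₀² = 16 − 24 = -8.
  k = 1: m = 4, d = 8, a = ⌊(4 + 4)/8⌋ = 1; p/q = (1·4 + 1)/(1·1 + 0) = 5/1; p² − 24·q² = 25 − 24 = 1.
  The first convergent with p² − 24·q² = 1 gives the fundamental solution (x₁, y₁) = (5, 1).
Step 2: Apply the recurrence (x_{n+1}, y_{n+1}) = (x₁x_n + 24y₁y_n, x₁y_n + y₁x_n) repeatedly.
  From (x_1, y_1) = (5, 1): x_2 = 5·5 + 24·1·1 = 49; y_2 = 5·1 + 1·5 = 10.
  From (x_2, y_2) = (49, 10): x_3 = 5·49 + 24·1·10 = 485; y_3 = 5·10 + 1·49 = 99.
  From (x_3, y_3) = (485, 99): x_4 = 5·485 + 24·1·99 = 4801; y_4 = 5·99 + 1·485 = 980.
  From (x_4, y_4) = (4801, 980): x_5 = 5·4801 + 24·1·980 = 47525; y_5 = 5·980 + 1·4801 = 9701.
  From (x_5, y_5) = (47525, 9701): x_6 = 5·47525 + 24·1·9701 = 470449; y_6 = 5·9701 + 1·47525 = 96030.
  From (x_6, y_6) = (470449, 96030): x_7 = 5·470449 + 24·1·96030 = 4656965; y_7 = 5·96030 + 1·470449 = 950599.
  From (x_7, y_7) = (4656965, 950599): x_8 = 5·4656965 + 24·1·950599 = 46099201; y_8 = 5·950599 + 1·4656965 = 9409960.
Step 3: Verify x_8² - 24·y_8² = 2125136332838401 - 2125136332838400 = 1 (should be 1). ✓

(x_1, y_1) = (5, 1); (x_8, y_8) = (46099201, 9409960).


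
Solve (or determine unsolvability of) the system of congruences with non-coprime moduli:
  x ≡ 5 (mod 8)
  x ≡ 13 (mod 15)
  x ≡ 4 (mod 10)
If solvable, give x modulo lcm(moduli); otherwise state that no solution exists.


Moduli 8, 15, 10 are not pairwise coprime, so CRT works modulo lcm(m_i) when all pairwise compatibility conditions hold.
Pairwise compatibility: gcd(m_i, m_j) must divide a_i - a_j for every pair.
Merge one congruence at a time:
  Start: x ≡ 5 (mod 8).
  Combine with x ≡ 13 (mod 15): gcd(8, 15) = 1; 13 - 5 = 8, which IS divisible by 1, so compatible.
    Write x = 5 + 8·t and substitute into x ≡ 13 (mod 15): 8·t ≡ 13 − 5 = 8 (mod 15).
    The inverse of 8 mod 15 is 2 (since 8·2 = 16 = 1·15 + 1), so t ≡ 2·8 = 16 ≡ 1 (mod 15).
    Then x = 5 + 8·1 = 13, valid modulo lcm(8, 15) = 120: x ≡ 13 (mod 120).
  Combine with x ≡ 4 (mod 10): gcd(120, 10) = 10, and 4 - 13 = -9 is NOT divisible by 10.
    ⇒ system is inconsistent (no integer solution).

No solution (the system is inconsistent).


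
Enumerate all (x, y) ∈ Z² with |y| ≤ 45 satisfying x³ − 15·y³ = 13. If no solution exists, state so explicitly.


The equation is x³ - 15y³ = 13. For fixed y, x³ = 15·y³ + 13, so a solution requires the RHS to be a perfect cube.
Strategy: iterate y from -45 to 45, compute RHS = 15·y³ + 13, and check whether it is a (positive or negative) perfect cube.
Check small values of y:
  y = 0: RHS = 13 is not a perfect cube.
  y = 1: RHS = 28 is not a perfect cube.
  y = -1: RHS = -2 is not a perfect cube.
  y = 2: RHS = 133 is not a perfect cube.
  y = -2: RHS = -107 is not a perfect cube.
  y = 3: RHS = 418 is not a perfect cube.
  y = -3: RHS = -392 is not a perfect cube.
Continuing the search up to |y| = 45 finds no solutions either.
No (x, y) in the scanned range satisfies the equation.

No integer solutions with |y| ≤ 45.


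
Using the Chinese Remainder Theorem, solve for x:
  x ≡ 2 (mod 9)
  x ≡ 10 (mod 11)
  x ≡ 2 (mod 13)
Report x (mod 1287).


Moduli 9, 11, 13 are pairwise coprime; by CRT there is a unique solution modulo M = 9 · 11 · 13 = 1287.
Solve pairwise, accumulating the modulus:
  Start with x ≡ 2 (mod 9).
  Combine with x ≡ 10 (mod 11): since gcd(9, 11) = 1, we get a unique residue mod 99.
    Write x = 2 + 9·t and substitute into x ≡ 10 (mod 11): 9·t ≡ 10 − 2 = 8 (mod 11).
    The inverse of 9 mod 11 is 5 (since 9·5 = 45 = 4·11 + 1), so t ≡ 5·8 = 40 ≡ 7 (mod 11).
    Then x = 2 + 9·7 = 65, valid modulo lcm(9, 11) = 99: x ≡ 65 (mod 99).
  Combine with x ≡ 2 (mod 13): since gcd(99, 13) = 1, we get a unique residue mod 1287.
    Write x = 65 + 99·t and substitute into x ≡ 2 (mod 13): 99·t ≡ 2 − 65 = -63 (mod 13).
    Reduce coefficients mod 13: 8·t ≡ 2 (mod 13).
    The inverse of 8 mod 13 is 5 (since 8·5 = 40 = 3·13 + 1), so t ≡ 5·2 = 10 ≡ 10 (mod 13).
    Then x = 65 + 99·10 = 1055, valid modulo lcm(99, 13) = 1287: x ≡ 1055 (mod 1287).
Verify: 1055 mod 9 = 2 ✓, 1055 mod 11 = 10 ✓, 1055 mod 13 = 2 ✓.

x ≡ 1055 (mod 1287).


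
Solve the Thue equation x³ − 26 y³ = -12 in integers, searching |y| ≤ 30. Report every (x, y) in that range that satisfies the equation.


The equation is x³ - 26y³ = -12. For fixed y, x³ = 26·y³ − 12, so a solution requires the RHS to be a perfect cube.
Strategy: iterate y from -30 to 30, compute RHS = 26·y³ − 12, and check whether it is a (positive or negative) perfect cube.
Check small values of y:
  y = 0: RHS = -12 is not a perfect cube.
  y = 1: RHS = 14 is not a perfect cube.
  y = -1: RHS = -38 is not a perfect cube.
  y = 2: RHS = 196 is not a perfect cube.
  y = -2: RHS = -220 is not a perfect cube.
  y = 3: RHS = 690 is not a perfect cube.
  y = -3: RHS = -714 is not a perfect cube.
Continuing the search up to |y| = 30 finds no solutions either.
No (x, y) in the scanned range satisfies the equation.

No integer solutions with |y| ≤ 30.


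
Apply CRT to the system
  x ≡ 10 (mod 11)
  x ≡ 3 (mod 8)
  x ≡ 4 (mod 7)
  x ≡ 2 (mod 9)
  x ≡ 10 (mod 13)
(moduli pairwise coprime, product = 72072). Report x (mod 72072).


Product of moduli M = 11 · 8 · 7 · 9 · 13 = 72072.
Merge one congruence at a time:
  Start: x ≡ 10 (mod 11).
  Combine with x ≡ 3 (mod 8); new modulus lcm = 88.
    Write x = 10 + 11·t and substitute into x ≡ 3 (mod 8): 11·t ≡ 3 − 10 = -7 (mod 8).
    Reduce coefficients mod 8: 3·t ≡ 1 (mod 8).
    The inverse of 3 mod 8 is 3 (since 3·3 = 9 = 1·8 + 1), so t ≡ 3·1 = 3 ≡ 3 (mod 8).
    Then x = 10 + 11·3 = 43, valid modulo lcm(11, 8) = 88: x ≡ 43 (mod 88).
  Combine with x ≡ 4 (mod 7); new modulus lcm = 616.
    Write x = 43 + 88·t and substitute into x ≡ 4 (mod 7): 88·t ≡ 4 − 43 = -39 (mod 7).
    Reduce coefficients mod 7: 4·t ≡ 3 (mod 7).
    The inverse of 4 mod 7 is 2 (since 4·2 = 8 = 1·7 + 1), so t ≡ 2·3 = 6 ≡ 6 (mod 7).
    Then x = 43 + 88·6 = 571, valid modulo lcm(88, 7) = 616: x ≡ 571 (mod 616).
  Combine with x ≡ 2 (mod 9); new modulus lcm = 5544.
    Write x = 571 + 616·t and substitute into x ≡ 2 (mod 9): 616·t ≡ 2 − 571 = -569 (mod 9).
    Reduce coefficients mod 9: 4·t ≡ 7 (mod 9).
    The inverse of 4 mod 9 is 7 (since 4·7 = 28 = 3·9 + 1), so t ≡ 7·7 = 49 ≡ 4 (mod 9).
    Then x = 571 + 616·4 = 3035, valid modulo lcm(616, 9) = 5544: x ≡ 3035 (mod 5544).
  Combine with x ≡ 10 (mod 13); new modulus lcm = 72072.
    Write x = 3035 + 5544·t and substitute into x ≡ 10 (mod 13): 5544·t ≡ 10 − 3035 = -3025 (mod 13).
    Reduce coefficients mod 13: 6·t ≡ 4 (mod 13).
    The inverse of 6 mod 13 is 11 (since 6·11 = 66 = 5·13 + 1), so t ≡ 11·4 = 44 ≡ 5 (mod 13).
    Then x = 3035 + 5544·5 = 30755, valid modulo lcm(5544, 13) = 72072: x ≡ 30755 (mod 72072).
Verify against each original: 30755 mod 11 = 10, 30755 mod 8 = 3, 30755 mod 7 = 4, 30755 mod 9 = 2, 30755 mod 13 = 10.

x ≡ 30755 (mod 72072).


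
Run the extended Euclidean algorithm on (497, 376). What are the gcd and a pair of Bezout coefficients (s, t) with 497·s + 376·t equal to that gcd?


Euclidean algorithm on (497, 376) — divide until remainder is 0:
  497 = 1 · 376 + 121
  376 = 3 · 121 + 13
  121 = 9 · 13 + 4
  13 = 3 · 4 + 1
  4 = 4 · 1 + 0
gcd(497, 376) = 1.
Track Bezout coefficients alongside the remainders: start with r₀ = 497 = a·1 + b·0 (s = 1, t = 0) and r₁ = 376 = a·0 + b·1 (s = 0, t = 1); each new remainder r_{k+1} = r_{k-1} − q_k·r_k inherits s_{k+1} = s_{k-1} − q_k·s_k, t_{k+1} = t_{k-1} − q_k·t_k, so r_k = a·s_k + b·t_k at every step:
  q = 1: r = 121, s = 1 − 1·0 = 1, t = 0 − 1·1 = -1  (check: 497·1 + 376·(-1) = 121)
  q = 3: r = 13, s = 0 − 3·1 = -3, t = 1 − 3·(-1) = 4  (check: 497·(-3) + 376·4 = 13)
  q = 9: r = 4, s = 1 − 9·(-3) = 28, t = -1 − 9·4 = -37  (check: 497·28 + 376·(-37) = 4)
  q = 3: r = 1, s = -3 − 3·28 = -87, t = 4 − 3·(-37) = 115  (check: 497·(-87) + 376·115 = 1)
The row with r = 1 (the gcd) gives the Bezout coefficients s = -87, t = 115.
Result: 497 · (-87) + 376 · (115) = 1.

gcd(497, 376) = 1; s = -87, t = 115 (check: 497·(-87) + 376·115 = 1).


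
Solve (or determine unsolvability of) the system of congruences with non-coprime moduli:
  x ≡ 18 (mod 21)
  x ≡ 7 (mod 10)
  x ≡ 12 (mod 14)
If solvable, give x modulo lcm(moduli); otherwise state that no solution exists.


Moduli 21, 10, 14 are not pairwise coprime, so CRT works modulo lcm(m_i) when all pairwise compatibility conditions hold.
Pairwise compatibility: gcd(m_i, m_j) must divide a_i - a_j for every pair.
Merge one congruence at a time:
  Start: x ≡ 18 (mod 21).
  Combine with x ≡ 7 (mod 10): gcd(21, 10) = 1; 7 - 18 = -11, which IS divisible by 1, so compatible.
    Write x = 18 + 21·t and substitute into x ≡ 7 (mod 10): 21·t ≡ 7 − 18 = -11 (mod 10).
    Reduce coefficients mod 10: 1·t ≡ 9 (mod 10).
    So t ≡ 9 (mod 10).
    Then x = 18 + 21·9 = 207, valid modulo lcm(21, 10) = 210: x ≡ 207 (mod 210).
  Combine with x ≡ 12 (mod 14): gcd(210, 14) = 14, and 12 - 207 = -195 is NOT divisible by 14.
    ⇒ system is inconsistent (no integer solution).

No solution (the system is inconsistent).


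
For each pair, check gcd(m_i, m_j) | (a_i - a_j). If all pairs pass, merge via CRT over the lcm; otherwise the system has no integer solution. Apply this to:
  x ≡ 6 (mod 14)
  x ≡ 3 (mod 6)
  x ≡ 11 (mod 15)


Moduli 14, 6, 15 are not pairwise coprime, so CRT works modulo lcm(m_i) when all pairwise compatibility conditions hold.
Pairwise compatibility: gcd(m_i, m_j) must divide a_i - a_j for every pair.
Merge one congruence at a time:
  Start: x ≡ 6 (mod 14).
  Combine with x ≡ 3 (mod 6): gcd(14, 6) = 2, and 3 - 6 = -3 is NOT divisible by 2.
    ⇒ system is inconsistent (no integer solution).

No solution (the system is inconsistent).


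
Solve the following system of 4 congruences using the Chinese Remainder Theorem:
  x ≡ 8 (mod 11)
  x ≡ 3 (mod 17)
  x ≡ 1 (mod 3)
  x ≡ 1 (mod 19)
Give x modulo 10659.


Product of moduli M = 11 · 17 · 3 · 19 = 10659.
Merge one congruence at a time:
  Start: x ≡ 8 (mod 11).
  Combine with x ≡ 3 (mod 17); new modulus lcm = 187.
    Write x = 8 + 11·t and substitute into x ≡ 3 (mod 17): 11·t ≡ 3 − 8 = -5 (mod 17).
    Reduce coefficients mod 17: 11·t ≡ 12 (mod 17).
    The inverse of 11 mod 17 is 14 (since 11·14 = 154 = 9·17 + 1), so t ≡ 14·12 = 168 ≡ 15 (mod 17).
    Then x = 8 + 11·15 = 173, valid modulo lcm(11, 17) = 187: x ≡ 173 (mod 187).
  Combine with x ≡ 1 (mod 3); new modulus lcm = 561.
    Write x = 173 + 187·t and substitute into x ≡ 1 (mod 3): 187·t ≡ 1 − 173 = -172 (mod 3).
    Reduce coefficients mod 3: 1·t ≡ 2 (mod 3).
    So t ≡ 2 (mod 3).
    Then x = 173 + 187·2 = 547, valid modulo lcm(187, 3) = 561: x ≡ 547 (mod 561).
  Combine with x ≡ 1 (mod 19); new modulus lcm = 10659.
    Write x = 547 + 561·t and substitute into x ≡ 1 (mod 19): 561·t ≡ 1 − 547 = -546 (mod 19).
    Reduce coefficients mod 19: 10·t ≡ 5 (mod 19).
    The inverse of 10 mod 19 is 2 (since 10·2 = 20 = 1·19 + 1), so t ≡ 2·5 = 10 ≡ 10 (mod 19).
    Then x = 547 + 561·10 = 6157, valid modulo lcm(561, 19) = 10659: x ≡ 6157 (mod 10659).
Verify against each original: 6157 mod 11 = 8, 6157 mod 17 = 3, 6157 mod 3 = 1, 6157 mod 19 = 1.

x ≡ 6157 (mod 10659).


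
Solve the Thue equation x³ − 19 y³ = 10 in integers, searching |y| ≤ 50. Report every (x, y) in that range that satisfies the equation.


The equation is x³ - 19y³ = 10. For fixed y, x³ = 19·y³ + 10, so a solution requires the RHS to be a perfect cube.
Strategy: iterate y from -50 to 50, compute RHS = 19·y³ + 10, and check whether it is a (positive or negative) perfect cube.
Check small values of y:
  y = 0: RHS = 10 is not a perfect cube.
  y = 1: RHS = 29 is not a perfect cube.
  y = -1: RHS = -9 is not a perfect cube.
  y = 2: RHS = 162 is not a perfect cube.
  y = -2: RHS = -142 is not a perfect cube.
  y = 3: RHS = 523 is not a perfect cube.
  y = -3: RHS = -503 is not a perfect cube.
Continuing the search up to |y| = 50 finds no solutions either.
No (x, y) in the scanned range satisfies the equation.

No integer solutions with |y| ≤ 50.


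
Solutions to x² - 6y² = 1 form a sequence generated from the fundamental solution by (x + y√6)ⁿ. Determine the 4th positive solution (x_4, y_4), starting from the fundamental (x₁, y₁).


Step 1: Find the fundamental solution (x₁, y₁) of x² - 6y² = 1.
  Expand √6 as a continued fraction. a₀ = ⌊√6⌋ = 2; iterate m_{k+1} = d_k·a_k − m_k, d_{k+1} = (6 − m_{k+1}²)/d_k, a_{k+1} = ⌊(a₀ + m_{k+1})/d_{k+1}⌋ (starting m₀ = 0, d₀ = 1), with convergents p_k = a_k·p_{k-1} + p_{k-2}, q_k = a_k·q_{k-1} + q_{k-2} (p₋₁ = 1, q₋₁ = 0):
  k = 0: a₀ = 2; p₀/q₀ = 2/1; p₀² − 6·q₀² = 4 − 6 = -2.
  k = 1: m = 2, d = 2, a = ⌊(2 + 2)/2⌋ = 2; p/q = (2·2 + 1)/(2·1 + 0) = 5/2; p² − 6·q² = 25 − 24 = 1.
  The first convergent with p² − 6·q² = 1 gives the fundamental solution (x₁, y₁) = (5, 2).
Step 2: Apply the recurrence (x_{n+1}, y_{n+1}) = (x₁x_n + 6y₁y_n, x₁y_n + y₁x_n) repeatedly.
  From (x_1, y_1) = (5, 2): x_2 = 5·5 + 6·2·2 = 49; y_2 = 5·2 + 2·5 = 20.
  From (x_2, y_2) = (49, 20): x_3 = 5·49 + 6·2·20 = 485; y_3 = 5·20 + 2·49 = 198.
  From (x_3, y_3) = (485, 198): x_4 = 5·485 + 6·2·198 = 4801; y_4 = 5·198 + 2·485 = 1960.
Step 3: Verify x_4² - 6·y_4² = 23049601 - 23049600 = 1 (should be 1). ✓

(x_1, y_1) = (5, 2); (x_4, y_4) = (4801, 1960).
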